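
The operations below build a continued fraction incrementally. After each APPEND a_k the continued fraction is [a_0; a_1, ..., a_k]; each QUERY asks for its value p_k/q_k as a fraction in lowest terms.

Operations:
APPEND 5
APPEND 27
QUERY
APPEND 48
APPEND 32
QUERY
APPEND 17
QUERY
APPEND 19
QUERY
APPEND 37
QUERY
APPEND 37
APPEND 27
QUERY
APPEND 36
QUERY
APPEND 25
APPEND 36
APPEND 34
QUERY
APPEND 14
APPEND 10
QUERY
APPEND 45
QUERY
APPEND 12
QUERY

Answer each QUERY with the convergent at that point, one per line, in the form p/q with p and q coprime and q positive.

APPEND 5: p_0 = 5·1 + 0 = 5, q_0 = 5·0 + 1 = 1 → 5/1
APPEND 27: p_1 = 27·5 + 1 = 136, q_1 = 27·1 + 0 = 27 → 136/27
APPEND 48: p_2 = 48·136 + 5 = 6533, q_2 = 48·27 + 1 = 1297 → 6533/1297
APPEND 32: p_3 = 32·6533 + 136 = 209192, q_3 = 32·1297 + 27 = 41531 → 209192/41531
APPEND 17: p_4 = 17·209192 + 6533 = 3562797, q_4 = 17·41531 + 1297 = 707324 → 3562797/707324
APPEND 19: p_5 = 19·3562797 + 209192 = 67902335, q_5 = 19·707324 + 41531 = 13480687 → 67902335/13480687
APPEND 37: p_6 = 37·67902335 + 3562797 = 2515949192, q_6 = 37·13480687 + 707324 = 499492743 → 2515949192/499492743
APPEND 37: p_7 = 37·2515949192 + 67902335 = 93158022439, q_7 = 37·499492743 + 13480687 = 18494712178 → 93158022439/18494712178
APPEND 27: p_8 = 27·93158022439 + 2515949192 = 2517782555045, q_8 = 27·18494712178 + 499492743 = 499856721549 → 2517782555045/499856721549
APPEND 36: p_9 = 36·2517782555045 + 93158022439 = 90733330004059, q_9 = 36·499856721549 + 18494712178 = 18013336687942 → 90733330004059/18013336687942
APPEND 25: p_10 = 25·90733330004059 + 2517782555045 = 2270851032656520, q_10 = 25·18013336687942 + 499856721549 = 450833273920099 → 2270851032656520/450833273920099
APPEND 36: p_11 = 36·2270851032656520 + 90733330004059 = 81841370505638779, q_11 = 36·450833273920099 + 18013336687942 = 16248011197811506 → 81841370505638779/16248011197811506
APPEND 34: p_12 = 34·81841370505638779 + 2270851032656520 = 2784877448224375006, q_12 = 34·16248011197811506 + 450833273920099 = 552883213999511303 → 2784877448224375006/552883213999511303
APPEND 14: p_13 = 14·2784877448224375006 + 81841370505638779 = 39070125645646888863, q_13 = 14·552883213999511303 + 16248011197811506 = 7756613007190969748 → 39070125645646888863/7756613007190969748
APPEND 10: p_14 = 10·39070125645646888863 + 2784877448224375006 = 393486133904693263636, q_14 = 10·7756613007190969748 + 552883213999511303 = 78119013285909208783 → 393486133904693263636/78119013285909208783
APPEND 45: p_15 = 45·393486133904693263636 + 39070125645646888863 = 17745946151356843752483, q_15 = 45·78119013285909208783 + 7756613007190969748 = 3523112210873105364983 → 17745946151356843752483/3523112210873105364983
APPEND 12: p_16 = 12·17745946151356843752483 + 393486133904693263636 = 213344839950186818293432, q_16 = 12·3523112210873105364983 + 78119013285909208783 = 42355465543763173588579 → 213344839950186818293432/42355465543763173588579

136/27
209192/41531
3562797/707324
67902335/13480687
2515949192/499492743
2517782555045/499856721549
90733330004059/18013336687942
2784877448224375006/552883213999511303
393486133904693263636/78119013285909208783
17745946151356843752483/3523112210873105364983
213344839950186818293432/42355465543763173588579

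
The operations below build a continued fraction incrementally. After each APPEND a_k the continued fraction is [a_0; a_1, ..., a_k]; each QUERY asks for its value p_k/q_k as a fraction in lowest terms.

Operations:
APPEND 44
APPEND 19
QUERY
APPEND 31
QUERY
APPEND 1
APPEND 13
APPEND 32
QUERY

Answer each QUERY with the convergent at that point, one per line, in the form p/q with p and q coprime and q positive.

APPEND 44: p_0 = 44·1 + 0 = 44, q_0 = 44·0 + 1 = 1 → 44/1
APPEND 19: p_1 = 19·44 + 1 = 837, q_1 = 19·1 + 0 = 19 → 837/19
APPEND 31: p_2 = 31·837 + 44 = 25991, q_2 = 31·19 + 1 = 590 → 25991/590
APPEND 1: p_3 = 1·25991 + 837 = 26828, q_3 = 1·590 + 19 = 609 → 26828/609
APPEND 13: p_4 = 13·26828 + 25991 = 374755, q_4 = 13·609 + 590 = 8507 → 374755/8507
APPEND 32: p_5 = 32·374755 + 26828 = 12018988, q_5 = 32·8507 + 609 = 272833 → 12018988/272833

837/19
25991/590
12018988/272833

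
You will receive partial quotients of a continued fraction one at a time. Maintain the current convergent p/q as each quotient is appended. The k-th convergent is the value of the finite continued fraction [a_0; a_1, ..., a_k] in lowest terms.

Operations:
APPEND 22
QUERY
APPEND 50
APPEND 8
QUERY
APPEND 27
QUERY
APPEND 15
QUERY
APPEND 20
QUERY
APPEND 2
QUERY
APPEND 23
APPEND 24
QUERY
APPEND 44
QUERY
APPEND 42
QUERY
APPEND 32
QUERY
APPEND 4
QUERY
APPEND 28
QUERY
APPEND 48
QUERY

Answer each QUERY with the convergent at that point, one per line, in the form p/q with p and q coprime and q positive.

APPEND 22: p_0 = 22·1 + 0 = 22, q_0 = 22·0 + 1 = 1 → 22/1
APPEND 50: p_1 = 50·22 + 1 = 1101, q_1 = 50·1 + 0 = 50 → 1101/50
APPEND 8: p_2 = 8·1101 + 22 = 8830, q_2 = 8·50 + 1 = 401 → 8830/401
APPEND 27: p_3 = 27·8830 + 1101 = 239511, q_3 = 27·401 + 50 = 10877 → 239511/10877
APPEND 15: p_4 = 15·239511 + 8830 = 3601495, q_4 = 15·10877 + 401 = 163556 → 3601495/163556
APPEND 20: p_5 = 20·3601495 + 239511 = 72269411, q_5 = 20·163556 + 10877 = 3281997 → 72269411/3281997
APPEND 2: p_6 = 2·72269411 + 3601495 = 148140317, q_6 = 2·3281997 + 163556 = 6727550 → 148140317/6727550
APPEND 23: p_7 = 23·148140317 + 72269411 = 3479496702, q_7 = 23·6727550 + 3281997 = 158015647 → 3479496702/158015647
APPEND 24: p_8 = 24·3479496702 + 148140317 = 83656061165, q_8 = 24·158015647 + 6727550 = 3799103078 → 83656061165/3799103078
APPEND 44: p_9 = 44·83656061165 + 3479496702 = 3684346187962, q_9 = 44·3799103078 + 158015647 = 167318551079 → 3684346187962/167318551079
APPEND 42: p_10 = 42·3684346187962 + 83656061165 = 154826195955569, q_10 = 42·167318551079 + 3799103078 = 7031178248396 → 154826195955569/7031178248396
APPEND 32: p_11 = 32·154826195955569 + 3684346187962 = 4958122616766170, q_11 = 32·7031178248396 + 167318551079 = 225165022499751 → 4958122616766170/225165022499751
APPEND 4: p_12 = 4·4958122616766170 + 154826195955569 = 19987316663020249, q_12 = 4·225165022499751 + 7031178248396 = 907691268247400 → 19987316663020249/907691268247400
APPEND 28: p_13 = 28·19987316663020249 + 4958122616766170 = 564602989181333142, q_13 = 28·907691268247400 + 225165022499751 = 25640520533426951 → 564602989181333142/25640520533426951
APPEND 48: p_14 = 48·564602989181333142 + 19987316663020249 = 27120930797367011065, q_14 = 48·25640520533426951 + 907691268247400 = 1231652676872741048 → 27120930797367011065/1231652676872741048

22/1
8830/401
239511/10877
3601495/163556
72269411/3281997
148140317/6727550
83656061165/3799103078
3684346187962/167318551079
154826195955569/7031178248396
4958122616766170/225165022499751
19987316663020249/907691268247400
564602989181333142/25640520533426951
27120930797367011065/1231652676872741048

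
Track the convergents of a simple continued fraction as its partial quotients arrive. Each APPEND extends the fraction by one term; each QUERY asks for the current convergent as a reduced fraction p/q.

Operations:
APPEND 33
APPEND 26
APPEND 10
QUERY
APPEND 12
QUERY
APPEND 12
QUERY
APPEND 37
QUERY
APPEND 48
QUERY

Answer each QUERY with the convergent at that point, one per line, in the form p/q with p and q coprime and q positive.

APPEND 33: p_0 = 33·1 + 0 = 33, q_0 = 33·0 + 1 = 1 → 33/1
APPEND 26: p_1 = 26·33 + 1 = 859, q_1 = 26·1 + 0 = 26 → 859/26
APPEND 10: p_2 = 10·859 + 33 = 8623, q_2 = 10·26 + 1 = 261 → 8623/261
APPEND 12: p_3 = 12·8623 + 859 = 104335, q_3 = 12·261 + 26 = 3158 → 104335/3158
APPEND 12: p_4 = 12·104335 + 8623 = 1260643, q_4 = 12·3158 + 261 = 38157 → 1260643/38157
APPEND 37: p_5 = 37·1260643 + 104335 = 46748126, q_5 = 37·38157 + 3158 = 1414967 → 46748126/1414967
APPEND 48: p_6 = 48·46748126 + 1260643 = 2245170691, q_6 = 48·1414967 + 38157 = 67956573 → 2245170691/67956573

8623/261
104335/3158
1260643/38157
46748126/1414967
2245170691/67956573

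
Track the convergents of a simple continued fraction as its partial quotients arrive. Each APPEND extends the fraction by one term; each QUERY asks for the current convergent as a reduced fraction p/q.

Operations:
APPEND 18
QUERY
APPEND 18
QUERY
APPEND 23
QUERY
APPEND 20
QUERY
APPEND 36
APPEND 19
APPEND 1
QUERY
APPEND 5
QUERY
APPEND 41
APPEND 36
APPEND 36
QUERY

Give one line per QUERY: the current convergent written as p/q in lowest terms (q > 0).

APPEND 18: p_0 = 18·1 + 0 = 18, q_0 = 18·0 + 1 = 1 → 18/1
APPEND 18: p_1 = 18·18 + 1 = 325, q_1 = 18·1 + 0 = 18 → 325/18
APPEND 23: p_2 = 23·325 + 18 = 7493, q_2 = 23·18 + 1 = 415 → 7493/415
APPEND 20: p_3 = 20·7493 + 325 = 150185, q_3 = 20·415 + 18 = 8318 → 150185/8318
APPEND 36: p_4 = 36·150185 + 7493 = 5414153, q_4 = 36·8318 + 415 = 299863 → 5414153/299863
APPEND 19: p_5 = 19·5414153 + 150185 = 103019092, q_5 = 19·299863 + 8318 = 5705715 → 103019092/5705715
APPEND 1: p_6 = 1·103019092 + 5414153 = 108433245, q_6 = 1·5705715 + 299863 = 6005578 → 108433245/6005578
APPEND 5: p_7 = 5·108433245 + 103019092 = 645185317, q_7 = 5·6005578 + 5705715 = 35733605 → 645185317/35733605
APPEND 41: p_8 = 41·645185317 + 108433245 = 26561031242, q_8 = 41·35733605 + 6005578 = 1471083383 → 26561031242/1471083383
APPEND 36: p_9 = 36·26561031242 + 645185317 = 956842310029, q_9 = 36·1471083383 + 35733605 = 52994735393 → 956842310029/52994735393
APPEND 36: p_10 = 36·956842310029 + 26561031242 = 34472884192286, q_10 = 36·52994735393 + 1471083383 = 1909281557531 → 34472884192286/1909281557531

18/1
325/18
7493/415
150185/8318
108433245/6005578
645185317/35733605
34472884192286/1909281557531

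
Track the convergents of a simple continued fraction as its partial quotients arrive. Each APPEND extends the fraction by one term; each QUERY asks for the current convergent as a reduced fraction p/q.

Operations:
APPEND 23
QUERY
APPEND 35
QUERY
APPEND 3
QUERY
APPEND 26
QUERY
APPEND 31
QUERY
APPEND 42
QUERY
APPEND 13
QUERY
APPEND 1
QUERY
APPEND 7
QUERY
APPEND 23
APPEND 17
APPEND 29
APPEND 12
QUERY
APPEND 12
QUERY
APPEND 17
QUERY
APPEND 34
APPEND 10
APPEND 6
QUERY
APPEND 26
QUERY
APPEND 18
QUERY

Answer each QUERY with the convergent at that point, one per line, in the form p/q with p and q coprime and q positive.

23/1
806/35
2441/106
64272/2791
1994873/86627
83848938/3641125
1092031067/47421252
1175880005/51062377
9323191102/404857891
1285050935656293/55803104961109
15527392582440868/674274220583927
265250724837151049/11518464854887868
552668678608803074868/23999537625622384987
14459991414924172862957/627922517523904611920
260832514147243914608094/11326604853055905399547

APPEND 23: p_0 = 23·1 + 0 = 23, q_0 = 23·0 + 1 = 1 → 23/1
APPEND 35: p_1 = 35·23 + 1 = 806, q_1 = 35·1 + 0 = 35 → 806/35
APPEND 3: p_2 = 3·806 + 23 = 2441, q_2 = 3·35 + 1 = 106 → 2441/106
APPEND 26: p_3 = 26·2441 + 806 = 64272, q_3 = 26·106 + 35 = 2791 → 64272/2791
APPEND 31: p_4 = 31·64272 + 2441 = 1994873, q_4 = 31·2791 + 106 = 86627 → 1994873/86627
APPEND 42: p_5 = 42·1994873 + 64272 = 83848938, q_5 = 42·86627 + 2791 = 3641125 → 83848938/3641125
APPEND 13: p_6 = 13·83848938 + 1994873 = 1092031067, q_6 = 13·3641125 + 86627 = 47421252 → 1092031067/47421252
APPEND 1: p_7 = 1·1092031067 + 83848938 = 1175880005, q_7 = 1·47421252 + 3641125 = 51062377 → 1175880005/51062377
APPEND 7: p_8 = 7·1175880005 + 1092031067 = 9323191102, q_8 = 7·51062377 + 47421252 = 404857891 → 9323191102/404857891
APPEND 23: p_9 = 23·9323191102 + 1175880005 = 215609275351, q_9 = 23·404857891 + 51062377 = 9362793870 → 215609275351/9362793870
APPEND 17: p_10 = 17·215609275351 + 9323191102 = 3674680872069, q_10 = 17·9362793870 + 404857891 = 159572353681 → 3674680872069/159572353681
APPEND 29: p_11 = 29·3674680872069 + 215609275351 = 106781354565352, q_11 = 29·159572353681 + 9362793870 = 4636961050619 → 106781354565352/4636961050619
APPEND 12: p_12 = 12·106781354565352 + 3674680872069 = 1285050935656293, q_12 = 12·4636961050619 + 159572353681 = 55803104961109 → 1285050935656293/55803104961109
APPEND 12: p_13 = 12·1285050935656293 + 106781354565352 = 15527392582440868, q_13 = 12·55803104961109 + 4636961050619 = 674274220583927 → 15527392582440868/674274220583927
APPEND 17: p_14 = 17·15527392582440868 + 1285050935656293 = 265250724837151049, q_14 = 17·674274220583927 + 55803104961109 = 11518464854887868 → 265250724837151049/11518464854887868
APPEND 34: p_15 = 34·265250724837151049 + 15527392582440868 = 9034052037045576534, q_15 = 34·11518464854887868 + 674274220583927 = 392302079286771439 → 9034052037045576534/392302079286771439
APPEND 10: p_16 = 10·9034052037045576534 + 265250724837151049 = 90605771095292916389, q_16 = 10·392302079286771439 + 11518464854887868 = 3934539257722602258 → 90605771095292916389/3934539257722602258
APPEND 6: p_17 = 6·90605771095292916389 + 9034052037045576534 = 552668678608803074868, q_17 = 6·3934539257722602258 + 392302079286771439 = 23999537625622384987 → 552668678608803074868/23999537625622384987
APPEND 26: p_18 = 26·552668678608803074868 + 90605771095292916389 = 14459991414924172862957, q_18 = 26·23999537625622384987 + 3934539257722602258 = 627922517523904611920 → 14459991414924172862957/627922517523904611920
APPEND 18: p_19 = 18·14459991414924172862957 + 552668678608803074868 = 260832514147243914608094, q_19 = 18·627922517523904611920 + 23999537625622384987 = 11326604853055905399547 → 260832514147243914608094/11326604853055905399547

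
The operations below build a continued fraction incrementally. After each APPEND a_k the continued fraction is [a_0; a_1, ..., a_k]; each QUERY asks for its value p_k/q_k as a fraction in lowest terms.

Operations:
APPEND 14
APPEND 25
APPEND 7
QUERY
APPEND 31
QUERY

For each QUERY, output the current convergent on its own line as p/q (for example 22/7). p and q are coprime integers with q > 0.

2471/176
76952/5481

APPEND 14: p_0 = 14·1 + 0 = 14, q_0 = 14·0 + 1 = 1 → 14/1
APPEND 25: p_1 = 25·14 + 1 = 351, q_1 = 25·1 + 0 = 25 → 351/25
APPEND 7: p_2 = 7·351 + 14 = 2471, q_2 = 7·25 + 1 = 176 → 2471/176
APPEND 31: p_3 = 31·2471 + 351 = 76952, q_3 = 31·176 + 25 = 5481 → 76952/5481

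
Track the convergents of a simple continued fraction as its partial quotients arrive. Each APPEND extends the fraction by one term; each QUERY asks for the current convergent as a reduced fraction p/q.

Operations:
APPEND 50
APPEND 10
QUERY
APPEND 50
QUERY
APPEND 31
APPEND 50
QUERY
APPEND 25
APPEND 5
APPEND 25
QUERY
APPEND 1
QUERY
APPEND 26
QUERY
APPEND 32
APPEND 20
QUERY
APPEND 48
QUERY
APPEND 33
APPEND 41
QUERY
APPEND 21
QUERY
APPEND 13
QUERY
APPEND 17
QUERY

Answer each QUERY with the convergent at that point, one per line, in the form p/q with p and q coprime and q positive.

501/10
25100/501
38955150/777551
123780704976/2470682591
128692946881/2568731722
3469797323882/69257707363
2226713943545982/44445565054123
106993431497518241/2135605937965242
144960401519325083576/2893432708172156711
3047701441859188403031/60832606313133198040
39765079145688774322979/793717314778903731231
679054046918568351893674/13554026957554496628967

APPEND 50: p_0 = 50·1 + 0 = 50, q_0 = 50·0 + 1 = 1 → 50/1
APPEND 10: p_1 = 10·50 + 1 = 501, q_1 = 10·1 + 0 = 10 → 501/10
APPEND 50: p_2 = 50·501 + 50 = 25100, q_2 = 50·10 + 1 = 501 → 25100/501
APPEND 31: p_3 = 31·25100 + 501 = 778601, q_3 = 31·501 + 10 = 15541 → 778601/15541
APPEND 50: p_4 = 50·778601 + 25100 = 38955150, q_4 = 50·15541 + 501 = 777551 → 38955150/777551
APPEND 25: p_5 = 25·38955150 + 778601 = 974657351, q_5 = 25·777551 + 15541 = 19454316 → 974657351/19454316
APPEND 5: p_6 = 5·974657351 + 38955150 = 4912241905, q_6 = 5·19454316 + 777551 = 98049131 → 4912241905/98049131
APPEND 25: p_7 = 25·4912241905 + 974657351 = 123780704976, q_7 = 25·98049131 + 19454316 = 2470682591 → 123780704976/2470682591
APPEND 1: p_8 = 1·123780704976 + 4912241905 = 128692946881, q_8 = 1·2470682591 + 98049131 = 2568731722 → 128692946881/2568731722
APPEND 26: p_9 = 26·128692946881 + 123780704976 = 3469797323882, q_9 = 26·2568731722 + 2470682591 = 69257707363 → 3469797323882/69257707363
APPEND 32: p_10 = 32·3469797323882 + 128692946881 = 111162207311105, q_10 = 32·69257707363 + 2568731722 = 2218815367338 → 111162207311105/2218815367338
APPEND 20: p_11 = 20·111162207311105 + 3469797323882 = 2226713943545982, q_11 = 20·2218815367338 + 69257707363 = 44445565054123 → 2226713943545982/44445565054123
APPEND 48: p_12 = 48·2226713943545982 + 111162207311105 = 106993431497518241, q_12 = 48·44445565054123 + 2218815367338 = 2135605937965242 → 106993431497518241/2135605937965242
APPEND 33: p_13 = 33·106993431497518241 + 2226713943545982 = 3533009953361647935, q_13 = 33·2135605937965242 + 44445565054123 = 70519441517907109 → 3533009953361647935/70519441517907109
APPEND 41: p_14 = 41·3533009953361647935 + 106993431497518241 = 144960401519325083576, q_14 = 41·70519441517907109 + 2135605937965242 = 2893432708172156711 → 144960401519325083576/2893432708172156711
APPEND 21: p_15 = 21·144960401519325083576 + 3533009953361647935 = 3047701441859188403031, q_15 = 21·2893432708172156711 + 70519441517907109 = 60832606313133198040 → 3047701441859188403031/60832606313133198040
APPEND 13: p_16 = 13·3047701441859188403031 + 144960401519325083576 = 39765079145688774322979, q_16 = 13·60832606313133198040 + 2893432708172156711 = 793717314778903731231 → 39765079145688774322979/793717314778903731231
APPEND 17: p_17 = 17·39765079145688774322979 + 3047701441859188403031 = 679054046918568351893674, q_17 = 17·793717314778903731231 + 60832606313133198040 = 13554026957554496628967 → 679054046918568351893674/13554026957554496628967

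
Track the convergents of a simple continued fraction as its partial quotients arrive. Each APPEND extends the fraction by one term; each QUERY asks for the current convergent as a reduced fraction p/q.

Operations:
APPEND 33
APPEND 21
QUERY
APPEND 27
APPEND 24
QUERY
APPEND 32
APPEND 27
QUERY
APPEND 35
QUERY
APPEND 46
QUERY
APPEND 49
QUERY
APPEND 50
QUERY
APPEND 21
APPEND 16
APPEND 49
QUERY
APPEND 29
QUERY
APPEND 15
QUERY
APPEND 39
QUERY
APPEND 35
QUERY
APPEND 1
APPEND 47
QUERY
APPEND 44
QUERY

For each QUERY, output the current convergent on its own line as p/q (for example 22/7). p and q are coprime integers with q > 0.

694/21
451198/13653
390793087/11825181
13692215152/414318799
630232690079/19070489935
30895094029023/934868325614
1545384934141229/46762486770635
25575647149903863341/773904827901286080
742215056391522095430/22459013925072210139
11158801493022735294791/337659113703984438165
435935473284278198592279/13191164448380465298574
15268900366442759686024556/462028414807020269888255
753396184833613540263015801/22797348639810854823669218
33165136968518722809457312079/1003558559730933012976632421

APPEND 33: p_0 = 33·1 + 0 = 33, q_0 = 33·0 + 1 = 1 → 33/1
APPEND 21: p_1 = 21·33 + 1 = 694, q_1 = 21·1 + 0 = 21 → 694/21
APPEND 27: p_2 = 27·694 + 33 = 18771, q_2 = 27·21 + 1 = 568 → 18771/568
APPEND 24: p_3 = 24·18771 + 694 = 451198, q_3 = 24·568 + 21 = 13653 → 451198/13653
APPEND 32: p_4 = 32·451198 + 18771 = 14457107, q_4 = 32·13653 + 568 = 437464 → 14457107/437464
APPEND 27: p_5 = 27·14457107 + 451198 = 390793087, q_5 = 27·437464 + 13653 = 11825181 → 390793087/11825181
APPEND 35: p_6 = 35·390793087 + 14457107 = 13692215152, q_6 = 35·11825181 + 437464 = 414318799 → 13692215152/414318799
APPEND 46: p_7 = 46·13692215152 + 390793087 = 630232690079, q_7 = 46·414318799 + 11825181 = 19070489935 → 630232690079/19070489935
APPEND 49: p_8 = 49·630232690079 + 13692215152 = 30895094029023, q_8 = 49·19070489935 + 414318799 = 934868325614 → 30895094029023/934868325614
APPEND 50: p_9 = 50·30895094029023 + 630232690079 = 1545384934141229, q_9 = 50·934868325614 + 19070489935 = 46762486770635 → 1545384934141229/46762486770635
APPEND 21: p_10 = 21·1545384934141229 + 30895094029023 = 32483978710994832, q_10 = 21·46762486770635 + 934868325614 = 982947090508949 → 32483978710994832/982947090508949
APPEND 16: p_11 = 16·32483978710994832 + 1545384934141229 = 521289044310058541, q_11 = 16·982947090508949 + 46762486770635 = 15773915934913819 → 521289044310058541/15773915934913819
APPEND 49: p_12 = 49·521289044310058541 + 32483978710994832 = 25575647149903863341, q_12 = 49·15773915934913819 + 982947090508949 = 773904827901286080 → 25575647149903863341/773904827901286080
APPEND 29: p_13 = 29·25575647149903863341 + 521289044310058541 = 742215056391522095430, q_13 = 29·773904827901286080 + 15773915934913819 = 22459013925072210139 → 742215056391522095430/22459013925072210139
APPEND 15: p_14 = 15·742215056391522095430 + 25575647149903863341 = 11158801493022735294791, q_14 = 15·22459013925072210139 + 773904827901286080 = 337659113703984438165 → 11158801493022735294791/337659113703984438165
APPEND 39: p_15 = 39·11158801493022735294791 + 742215056391522095430 = 435935473284278198592279, q_15 = 39·337659113703984438165 + 22459013925072210139 = 13191164448380465298574 → 435935473284278198592279/13191164448380465298574
APPEND 35: p_16 = 35·435935473284278198592279 + 11158801493022735294791 = 15268900366442759686024556, q_16 = 35·13191164448380465298574 + 337659113703984438165 = 462028414807020269888255 → 15268900366442759686024556/462028414807020269888255
APPEND 1: p_17 = 1·15268900366442759686024556 + 435935473284278198592279 = 15704835839727037884616835, q_17 = 1·462028414807020269888255 + 13191164448380465298574 = 475219579255400735186829 → 15704835839727037884616835/475219579255400735186829
APPEND 47: p_18 = 47·15704835839727037884616835 + 15268900366442759686024556 = 753396184833613540263015801, q_18 = 47·475219579255400735186829 + 462028414807020269888255 = 22797348639810854823669218 → 753396184833613540263015801/22797348639810854823669218
APPEND 44: p_19 = 44·753396184833613540263015801 + 15704835839727037884616835 = 33165136968518722809457312079, q_19 = 44·22797348639810854823669218 + 475219579255400735186829 = 1003558559730933012976632421 → 33165136968518722809457312079/1003558559730933012976632421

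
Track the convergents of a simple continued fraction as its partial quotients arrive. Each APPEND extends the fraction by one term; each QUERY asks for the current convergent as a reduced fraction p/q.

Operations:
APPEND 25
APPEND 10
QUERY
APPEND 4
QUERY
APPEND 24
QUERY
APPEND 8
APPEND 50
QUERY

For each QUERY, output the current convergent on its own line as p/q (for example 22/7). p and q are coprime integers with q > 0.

APPEND 25: p_0 = 25·1 + 0 = 25, q_0 = 25·0 + 1 = 1 → 25/1
APPEND 10: p_1 = 10·25 + 1 = 251, q_1 = 10·1 + 0 = 10 → 251/10
APPEND 4: p_2 = 4·251 + 25 = 1029, q_2 = 4·10 + 1 = 41 → 1029/41
APPEND 24: p_3 = 24·1029 + 251 = 24947, q_3 = 24·41 + 10 = 994 → 24947/994
APPEND 8: p_4 = 8·24947 + 1029 = 200605, q_4 = 8·994 + 41 = 7993 → 200605/7993
APPEND 50: p_5 = 50·200605 + 24947 = 10055197, q_5 = 50·7993 + 994 = 400644 → 10055197/400644

251/10
1029/41
24947/994
10055197/400644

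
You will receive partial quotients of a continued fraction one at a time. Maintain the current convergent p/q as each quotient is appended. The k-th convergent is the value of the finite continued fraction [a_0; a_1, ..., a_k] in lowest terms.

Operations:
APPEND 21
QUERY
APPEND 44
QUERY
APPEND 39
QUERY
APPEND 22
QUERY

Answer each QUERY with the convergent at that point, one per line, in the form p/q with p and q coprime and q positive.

21/1
925/44
36096/1717
795037/37818

APPEND 21: p_0 = 21·1 + 0 = 21, q_0 = 21·0 + 1 = 1 → 21/1
APPEND 44: p_1 = 44·21 + 1 = 925, q_1 = 44·1 + 0 = 44 → 925/44
APPEND 39: p_2 = 39·925 + 21 = 36096, q_2 = 39·44 + 1 = 1717 → 36096/1717
APPEND 22: p_3 = 22·36096 + 925 = 795037, q_3 = 22·1717 + 44 = 37818 → 795037/37818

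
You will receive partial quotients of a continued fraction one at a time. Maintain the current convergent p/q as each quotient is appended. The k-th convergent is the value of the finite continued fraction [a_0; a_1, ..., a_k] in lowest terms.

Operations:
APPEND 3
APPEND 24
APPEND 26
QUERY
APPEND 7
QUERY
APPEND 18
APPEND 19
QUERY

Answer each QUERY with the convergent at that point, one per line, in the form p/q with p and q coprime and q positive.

1901/625
13380/4399
4625459/1520732

APPEND 3: p_0 = 3·1 + 0 = 3, q_0 = 3·0 + 1 = 1 → 3/1
APPEND 24: p_1 = 24·3 + 1 = 73, q_1 = 24·1 + 0 = 24 → 73/24
APPEND 26: p_2 = 26·73 + 3 = 1901, q_2 = 26·24 + 1 = 625 → 1901/625
APPEND 7: p_3 = 7·1901 + 73 = 13380, q_3 = 7·625 + 24 = 4399 → 13380/4399
APPEND 18: p_4 = 18·13380 + 1901 = 242741, q_4 = 18·4399 + 625 = 79807 → 242741/79807
APPEND 19: p_5 = 19·242741 + 13380 = 4625459, q_5 = 19·79807 + 4399 = 1520732 → 4625459/1520732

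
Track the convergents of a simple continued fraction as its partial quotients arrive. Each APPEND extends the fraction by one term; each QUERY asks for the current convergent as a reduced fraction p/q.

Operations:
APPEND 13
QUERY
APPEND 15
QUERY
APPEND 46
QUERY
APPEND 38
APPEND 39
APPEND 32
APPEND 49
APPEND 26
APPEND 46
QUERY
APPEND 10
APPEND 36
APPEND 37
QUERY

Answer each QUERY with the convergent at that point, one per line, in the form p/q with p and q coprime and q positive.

APPEND 13: p_0 = 13·1 + 0 = 13, q_0 = 13·0 + 1 = 1 → 13/1
APPEND 15: p_1 = 15·13 + 1 = 196, q_1 = 15·1 + 0 = 15 → 196/15
APPEND 46: p_2 = 46·196 + 13 = 9029, q_2 = 46·15 + 1 = 691 → 9029/691
APPEND 38: p_3 = 38·9029 + 196 = 343298, q_3 = 38·691 + 15 = 26273 → 343298/26273
APPEND 39: p_4 = 39·343298 + 9029 = 13397651, q_4 = 39·26273 + 691 = 1025338 → 13397651/1025338
APPEND 32: p_5 = 32·13397651 + 343298 = 429068130, q_5 = 32·1025338 + 26273 = 32837089 → 429068130/32837089
APPEND 49: p_6 = 49·429068130 + 13397651 = 21037736021, q_6 = 49·32837089 + 1025338 = 1610042699 → 21037736021/1610042699
APPEND 26: p_7 = 26·21037736021 + 429068130 = 547410204676, q_7 = 26·1610042699 + 32837089 = 41893947263 → 547410204676/41893947263
APPEND 46: p_8 = 46·547410204676 + 21037736021 = 25201907151117, q_8 = 46·41893947263 + 1610042699 = 1928731616797 → 25201907151117/1928731616797
APPEND 10: p_9 = 10·25201907151117 + 547410204676 = 252566481715846, q_9 = 10·1928731616797 + 41893947263 = 19329210115233 → 252566481715846/19329210115233
APPEND 36: p_10 = 36·252566481715846 + 25201907151117 = 9117595248921573, q_10 = 36·19329210115233 + 1928731616797 = 697780295765185 → 9117595248921573/697780295765185
APPEND 37: p_11 = 37·9117595248921573 + 252566481715846 = 337603590691814047, q_11 = 37·697780295765185 + 19329210115233 = 25837200153427078 → 337603590691814047/25837200153427078

13/1
196/15
9029/691
25201907151117/1928731616797
337603590691814047/25837200153427078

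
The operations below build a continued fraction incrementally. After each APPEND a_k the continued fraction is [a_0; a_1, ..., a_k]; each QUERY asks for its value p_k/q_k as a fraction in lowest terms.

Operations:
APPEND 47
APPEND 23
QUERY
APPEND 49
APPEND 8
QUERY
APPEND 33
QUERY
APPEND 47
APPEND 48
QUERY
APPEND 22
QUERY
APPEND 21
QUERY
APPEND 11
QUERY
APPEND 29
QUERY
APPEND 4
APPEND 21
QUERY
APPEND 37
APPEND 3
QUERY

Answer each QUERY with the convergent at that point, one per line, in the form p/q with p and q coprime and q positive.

1082/23
425602/9047
14097931/299679
31839459163/676809759
701131129945/14903908658
14755593188008/313658891577
163012656198033/3465151716005
4742122622930965/100803058655722
406503688729290718/8641028171772475
45585807647124326095/969015187397533879

APPEND 47: p_0 = 47·1 + 0 = 47, q_0 = 47·0 + 1 = 1 → 47/1
APPEND 23: p_1 = 23·47 + 1 = 1082, q_1 = 23·1 + 0 = 23 → 1082/23
APPEND 49: p_2 = 49·1082 + 47 = 53065, q_2 = 49·23 + 1 = 1128 → 53065/1128
APPEND 8: p_3 = 8·53065 + 1082 = 425602, q_3 = 8·1128 + 23 = 9047 → 425602/9047
APPEND 33: p_4 = 33·425602 + 53065 = 14097931, q_4 = 33·9047 + 1128 = 299679 → 14097931/299679
APPEND 47: p_5 = 47·14097931 + 425602 = 663028359, q_5 = 47·299679 + 9047 = 14093960 → 663028359/14093960
APPEND 48: p_6 = 48·663028359 + 14097931 = 31839459163, q_6 = 48·14093960 + 299679 = 676809759 → 31839459163/676809759
APPEND 22: p_7 = 22·31839459163 + 663028359 = 701131129945, q_7 = 22·676809759 + 14093960 = 14903908658 → 701131129945/14903908658
APPEND 21: p_8 = 21·701131129945 + 31839459163 = 14755593188008, q_8 = 21·14903908658 + 676809759 = 313658891577 → 14755593188008/313658891577
APPEND 11: p_9 = 11·14755593188008 + 701131129945 = 163012656198033, q_9 = 11·313658891577 + 14903908658 = 3465151716005 → 163012656198033/3465151716005
APPEND 29: p_10 = 29·163012656198033 + 14755593188008 = 4742122622930965, q_10 = 29·3465151716005 + 313658891577 = 100803058655722 → 4742122622930965/100803058655722
APPEND 4: p_11 = 4·4742122622930965 + 163012656198033 = 19131503147921893, q_11 = 4·100803058655722 + 3465151716005 = 406677386338893 → 19131503147921893/406677386338893
APPEND 21: p_12 = 21·19131503147921893 + 4742122622930965 = 406503688729290718, q_12 = 21·406677386338893 + 100803058655722 = 8641028171772475 → 406503688729290718/8641028171772475
APPEND 37: p_13 = 37·406503688729290718 + 19131503147921893 = 15059767986131678459, q_13 = 37·8641028171772475 + 406677386338893 = 320124719741920468 → 15059767986131678459/320124719741920468
APPEND 3: p_14 = 3·15059767986131678459 + 406503688729290718 = 45585807647124326095, q_14 = 3·320124719741920468 + 8641028171772475 = 969015187397533879 → 45585807647124326095/969015187397533879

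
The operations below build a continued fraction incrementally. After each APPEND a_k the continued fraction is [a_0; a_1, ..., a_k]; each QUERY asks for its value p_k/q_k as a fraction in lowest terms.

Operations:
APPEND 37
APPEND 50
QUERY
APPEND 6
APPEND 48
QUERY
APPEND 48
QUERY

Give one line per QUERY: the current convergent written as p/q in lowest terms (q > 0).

APPEND 37: p_0 = 37·1 + 0 = 37, q_0 = 37·0 + 1 = 1 → 37/1
APPEND 50: p_1 = 50·37 + 1 = 1851, q_1 = 50·1 + 0 = 50 → 1851/50
APPEND 6: p_2 = 6·1851 + 37 = 11143, q_2 = 6·50 + 1 = 301 → 11143/301
APPEND 48: p_3 = 48·11143 + 1851 = 536715, q_3 = 48·301 + 50 = 14498 → 536715/14498
APPEND 48: p_4 = 48·536715 + 11143 = 25773463, q_4 = 48·14498 + 301 = 696205 → 25773463/696205

1851/50
536715/14498
25773463/696205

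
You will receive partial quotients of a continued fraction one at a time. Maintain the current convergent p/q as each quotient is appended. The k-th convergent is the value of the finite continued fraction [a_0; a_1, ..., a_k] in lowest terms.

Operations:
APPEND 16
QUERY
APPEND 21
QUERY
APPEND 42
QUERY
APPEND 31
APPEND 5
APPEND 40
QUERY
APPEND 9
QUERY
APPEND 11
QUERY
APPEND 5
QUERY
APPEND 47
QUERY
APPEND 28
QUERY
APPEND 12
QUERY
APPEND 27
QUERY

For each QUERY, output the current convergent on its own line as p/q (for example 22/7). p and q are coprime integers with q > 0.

APPEND 16: p_0 = 16·1 + 0 = 16, q_0 = 16·0 + 1 = 1 → 16/1
APPEND 21: p_1 = 21·16 + 1 = 337, q_1 = 21·1 + 0 = 21 → 337/21
APPEND 42: p_2 = 42·337 + 16 = 14170, q_2 = 42·21 + 1 = 883 → 14170/883
APPEND 31: p_3 = 31·14170 + 337 = 439607, q_3 = 31·883 + 21 = 27394 → 439607/27394
APPEND 5: p_4 = 5·439607 + 14170 = 2212205, q_4 = 5·27394 + 883 = 137853 → 2212205/137853
APPEND 40: p_5 = 40·2212205 + 439607 = 88927807, q_5 = 40·137853 + 27394 = 5541514 → 88927807/5541514
APPEND 9: p_6 = 9·88927807 + 2212205 = 802562468, q_6 = 9·5541514 + 137853 = 50011479 → 802562468/50011479
APPEND 11: p_7 = 11·802562468 + 88927807 = 8917114955, q_7 = 11·50011479 + 5541514 = 555667783 → 8917114955/555667783
APPEND 5: p_8 = 5·8917114955 + 802562468 = 45388137243, q_8 = 5·555667783 + 50011479 = 2828350394 → 45388137243/2828350394
APPEND 47: p_9 = 47·45388137243 + 8917114955 = 2142159565376, q_9 = 47·2828350394 + 555667783 = 133488136301 → 2142159565376/133488136301
APPEND 28: p_10 = 28·2142159565376 + 45388137243 = 60025855967771, q_10 = 28·133488136301 + 2828350394 = 3740496166822 → 60025855967771/3740496166822
APPEND 12: p_11 = 12·60025855967771 + 2142159565376 = 722452431178628, q_11 = 12·3740496166822 + 133488136301 = 45019442138165 → 722452431178628/45019442138165
APPEND 27: p_12 = 27·722452431178628 + 60025855967771 = 19566241497790727, q_12 = 27·45019442138165 + 3740496166822 = 1219265433897277 → 19566241497790727/1219265433897277

16/1
337/21
14170/883
88927807/5541514
802562468/50011479
8917114955/555667783
45388137243/2828350394
2142159565376/133488136301
60025855967771/3740496166822
722452431178628/45019442138165
19566241497790727/1219265433897277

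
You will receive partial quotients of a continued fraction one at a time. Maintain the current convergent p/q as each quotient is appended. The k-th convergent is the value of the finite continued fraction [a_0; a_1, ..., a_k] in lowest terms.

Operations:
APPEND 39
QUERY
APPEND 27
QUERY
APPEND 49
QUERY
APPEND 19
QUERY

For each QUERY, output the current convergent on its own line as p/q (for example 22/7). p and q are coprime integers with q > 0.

39/1
1054/27
51685/1324
983069/25183

APPEND 39: p_0 = 39·1 + 0 = 39, q_0 = 39·0 + 1 = 1 → 39/1
APPEND 27: p_1 = 27·39 + 1 = 1054, q_1 = 27·1 + 0 = 27 → 1054/27
APPEND 49: p_2 = 49·1054 + 39 = 51685, q_2 = 49·27 + 1 = 1324 → 51685/1324
APPEND 19: p_3 = 19·51685 + 1054 = 983069, q_3 = 19·1324 + 27 = 25183 → 983069/25183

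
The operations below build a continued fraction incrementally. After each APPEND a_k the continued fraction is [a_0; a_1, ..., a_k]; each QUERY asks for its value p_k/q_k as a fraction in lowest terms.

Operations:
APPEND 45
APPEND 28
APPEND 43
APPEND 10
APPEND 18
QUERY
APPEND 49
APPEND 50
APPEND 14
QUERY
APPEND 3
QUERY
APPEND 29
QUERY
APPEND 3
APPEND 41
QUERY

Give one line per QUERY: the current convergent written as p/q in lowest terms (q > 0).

9845206/218609
338692116419/7520527745
1040234146213/23097997794
30505482356596/677362463771
3825329412212637/84939963417158

APPEND 45: p_0 = 45·1 + 0 = 45, q_0 = 45·0 + 1 = 1 → 45/1
APPEND 28: p_1 = 28·45 + 1 = 1261, q_1 = 28·1 + 0 = 28 → 1261/28
APPEND 43: p_2 = 43·1261 + 45 = 54268, q_2 = 43·28 + 1 = 1205 → 54268/1205
APPEND 10: p_3 = 10·54268 + 1261 = 543941, q_3 = 10·1205 + 28 = 12078 → 543941/12078
APPEND 18: p_4 = 18·543941 + 54268 = 9845206, q_4 = 18·12078 + 1205 = 218609 → 9845206/218609
APPEND 49: p_5 = 49·9845206 + 543941 = 482959035, q_5 = 49·218609 + 12078 = 10723919 → 482959035/10723919
APPEND 50: p_6 = 50·482959035 + 9845206 = 24157796956, q_6 = 50·10723919 + 218609 = 536414559 → 24157796956/536414559
APPEND 14: p_7 = 14·24157796956 + 482959035 = 338692116419, q_7 = 14·536414559 + 10723919 = 7520527745 → 338692116419/7520527745
APPEND 3: p_8 = 3·338692116419 + 24157796956 = 1040234146213, q_8 = 3·7520527745 + 536414559 = 23097997794 → 1040234146213/23097997794
APPEND 29: p_9 = 29·1040234146213 + 338692116419 = 30505482356596, q_9 = 29·23097997794 + 7520527745 = 677362463771 → 30505482356596/677362463771
APPEND 3: p_10 = 3·30505482356596 + 1040234146213 = 92556681216001, q_10 = 3·677362463771 + 23097997794 = 2055185389107 → 92556681216001/2055185389107
APPEND 41: p_11 = 41·92556681216001 + 30505482356596 = 3825329412212637, q_11 = 41·2055185389107 + 677362463771 = 84939963417158 → 3825329412212637/84939963417158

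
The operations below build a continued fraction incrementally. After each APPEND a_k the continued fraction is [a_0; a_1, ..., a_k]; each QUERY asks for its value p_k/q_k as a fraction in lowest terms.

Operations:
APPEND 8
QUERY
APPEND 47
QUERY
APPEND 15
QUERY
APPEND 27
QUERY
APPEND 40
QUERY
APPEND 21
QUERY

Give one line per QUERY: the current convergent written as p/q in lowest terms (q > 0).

8/1
377/47
5663/706
153278/19109
6136783/765066
129025721/16085495

APPEND 8: p_0 = 8·1 + 0 = 8, q_0 = 8·0 + 1 = 1 → 8/1
APPEND 47: p_1 = 47·8 + 1 = 377, q_1 = 47·1 + 0 = 47 → 377/47
APPEND 15: p_2 = 15·377 + 8 = 5663, q_2 = 15·47 + 1 = 706 → 5663/706
APPEND 27: p_3 = 27·5663 + 377 = 153278, q_3 = 27·706 + 47 = 19109 → 153278/19109
APPEND 40: p_4 = 40·153278 + 5663 = 6136783, q_4 = 40·19109 + 706 = 765066 → 6136783/765066
APPEND 21: p_5 = 21·6136783 + 153278 = 129025721, q_5 = 21·765066 + 19109 = 16085495 → 129025721/16085495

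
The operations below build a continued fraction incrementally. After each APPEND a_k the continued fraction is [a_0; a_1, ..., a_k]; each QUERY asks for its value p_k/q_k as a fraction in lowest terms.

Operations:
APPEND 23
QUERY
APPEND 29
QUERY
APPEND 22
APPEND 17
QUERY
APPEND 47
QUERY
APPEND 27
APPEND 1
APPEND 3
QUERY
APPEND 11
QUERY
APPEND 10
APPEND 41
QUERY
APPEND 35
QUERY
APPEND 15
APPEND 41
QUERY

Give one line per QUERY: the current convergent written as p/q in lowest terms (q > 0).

APPEND 23: p_0 = 23·1 + 0 = 23, q_0 = 23·0 + 1 = 1 → 23/1
APPEND 29: p_1 = 29·23 + 1 = 668, q_1 = 29·1 + 0 = 29 → 668/29
APPEND 22: p_2 = 22·668 + 23 = 14719, q_2 = 22·29 + 1 = 639 → 14719/639
APPEND 17: p_3 = 17·14719 + 668 = 250891, q_3 = 17·639 + 29 = 10892 → 250891/10892
APPEND 47: p_4 = 47·250891 + 14719 = 11806596, q_4 = 47·10892 + 639 = 512563 → 11806596/512563
APPEND 27: p_5 = 27·11806596 + 250891 = 319028983, q_5 = 27·512563 + 10892 = 13850093 → 319028983/13850093
APPEND 1: p_6 = 1·319028983 + 11806596 = 330835579, q_6 = 1·13850093 + 512563 = 14362656 → 330835579/14362656
APPEND 3: p_7 = 3·330835579 + 319028983 = 1311535720, q_7 = 3·14362656 + 13850093 = 56938061 → 1311535720/56938061
APPEND 11: p_8 = 11·1311535720 + 330835579 = 14757728499, q_8 = 11·56938061 + 14362656 = 640681327 → 14757728499/640681327
APPEND 10: p_9 = 10·14757728499 + 1311535720 = 148888820710, q_9 = 10·640681327 + 56938061 = 6463751331 → 148888820710/6463751331
APPEND 41: p_10 = 41·148888820710 + 14757728499 = 6119199377609, q_10 = 41·6463751331 + 640681327 = 265654485898 → 6119199377609/265654485898
APPEND 35: p_11 = 35·6119199377609 + 148888820710 = 214320867037025, q_11 = 35·265654485898 + 6463751331 = 9304370757761 → 214320867037025/9304370757761
APPEND 15: p_12 = 15·214320867037025 + 6119199377609 = 3220932204932984, q_12 = 15·9304370757761 + 265654485898 = 139831215852313 → 3220932204932984/139831215852313
APPEND 41: p_13 = 41·3220932204932984 + 214320867037025 = 132272541269289369, q_13 = 41·139831215852313 + 9304370757761 = 5742384220702594 → 132272541269289369/5742384220702594

23/1
668/29
250891/10892
11806596/512563
1311535720/56938061
14757728499/640681327
6119199377609/265654485898
214320867037025/9304370757761
132272541269289369/5742384220702594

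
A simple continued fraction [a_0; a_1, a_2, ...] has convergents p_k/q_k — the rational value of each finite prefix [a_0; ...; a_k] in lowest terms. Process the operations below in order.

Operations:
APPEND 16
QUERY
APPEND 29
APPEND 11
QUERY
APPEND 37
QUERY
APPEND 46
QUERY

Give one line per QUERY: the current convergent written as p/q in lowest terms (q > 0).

APPEND 16: p_0 = 16·1 + 0 = 16, q_0 = 16·0 + 1 = 1 → 16/1
APPEND 29: p_1 = 29·16 + 1 = 465, q_1 = 29·1 + 0 = 29 → 465/29
APPEND 11: p_2 = 11·465 + 16 = 5131, q_2 = 11·29 + 1 = 320 → 5131/320
APPEND 37: p_3 = 37·5131 + 465 = 190312, q_3 = 37·320 + 29 = 11869 → 190312/11869
APPEND 46: p_4 = 46·190312 + 5131 = 8759483, q_4 = 46·11869 + 320 = 546294 → 8759483/546294

16/1
5131/320
190312/11869
8759483/546294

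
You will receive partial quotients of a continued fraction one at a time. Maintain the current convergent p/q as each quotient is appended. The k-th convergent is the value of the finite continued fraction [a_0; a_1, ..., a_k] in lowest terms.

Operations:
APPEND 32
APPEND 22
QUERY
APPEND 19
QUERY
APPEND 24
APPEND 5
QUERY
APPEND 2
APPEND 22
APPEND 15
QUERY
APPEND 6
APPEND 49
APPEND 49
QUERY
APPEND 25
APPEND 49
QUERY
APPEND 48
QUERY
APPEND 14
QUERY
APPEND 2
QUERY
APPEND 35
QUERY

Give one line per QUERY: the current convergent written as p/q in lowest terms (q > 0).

705/22
13427/419
1628192/50809
1209183427/37733511
17679058939459/551688809213
21692197983242025/676921939995164
1041667840316521334/32506056594281871
14605041962414540701/455761714259941358
30251751765145602736/944029485114164587
1073416353742510636461/33496793693255701903

APPEND 32: p_0 = 32·1 + 0 = 32, q_0 = 32·0 + 1 = 1 → 32/1
APPEND 22: p_1 = 22·32 + 1 = 705, q_1 = 22·1 + 0 = 22 → 705/22
APPEND 19: p_2 = 19·705 + 32 = 13427, q_2 = 19·22 + 1 = 419 → 13427/419
APPEND 24: p_3 = 24·13427 + 705 = 322953, q_3 = 24·419 + 22 = 10078 → 322953/10078
APPEND 5: p_4 = 5·322953 + 13427 = 1628192, q_4 = 5·10078 + 419 = 50809 → 1628192/50809
APPEND 2: p_5 = 2·1628192 + 322953 = 3579337, q_5 = 2·50809 + 10078 = 111696 → 3579337/111696
APPEND 22: p_6 = 22·3579337 + 1628192 = 80373606, q_6 = 22·111696 + 50809 = 2508121 → 80373606/2508121
APPEND 15: p_7 = 15·80373606 + 3579337 = 1209183427, q_7 = 15·2508121 + 111696 = 37733511 → 1209183427/37733511
APPEND 6: p_8 = 6·1209183427 + 80373606 = 7335474168, q_8 = 6·37733511 + 2508121 = 228909187 → 7335474168/228909187
APPEND 49: p_9 = 49·7335474168 + 1209183427 = 360647417659, q_9 = 49·228909187 + 37733511 = 11254283674 → 360647417659/11254283674
APPEND 49: p_10 = 49·360647417659 + 7335474168 = 17679058939459, q_10 = 49·11254283674 + 228909187 = 551688809213 → 17679058939459/551688809213
APPEND 25: p_11 = 25·17679058939459 + 360647417659 = 442337120904134, q_11 = 25·551688809213 + 11254283674 = 13803474513999 → 442337120904134/13803474513999
APPEND 49: p_12 = 49·442337120904134 + 17679058939459 = 21692197983242025, q_12 = 49·13803474513999 + 551688809213 = 676921939995164 → 21692197983242025/676921939995164
APPEND 48: p_13 = 48·21692197983242025 + 442337120904134 = 1041667840316521334, q_13 = 48·676921939995164 + 13803474513999 = 32506056594281871 → 1041667840316521334/32506056594281871
APPEND 14: p_14 = 14·1041667840316521334 + 21692197983242025 = 14605041962414540701, q_14 = 14·32506056594281871 + 676921939995164 = 455761714259941358 → 14605041962414540701/455761714259941358
APPEND 2: p_15 = 2·14605041962414540701 + 1041667840316521334 = 30251751765145602736, q_15 = 2·455761714259941358 + 32506056594281871 = 944029485114164587 → 30251751765145602736/944029485114164587
APPEND 35: p_16 = 35·30251751765145602736 + 14605041962414540701 = 1073416353742510636461, q_16 = 35·944029485114164587 + 455761714259941358 = 33496793693255701903 → 1073416353742510636461/33496793693255701903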